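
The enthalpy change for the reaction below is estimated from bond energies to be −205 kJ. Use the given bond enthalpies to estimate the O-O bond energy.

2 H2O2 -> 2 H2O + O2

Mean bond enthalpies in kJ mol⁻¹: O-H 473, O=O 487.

Let D be the O-O bond energy.
Σ(broken) = 4×473 + 2×D = 1892 + 2D
Σ(formed) = 4×473 + 1×487 = 2379
ΔH = Σ(broken) − Σ(formed) = (1892 + 2D) − (2379) = −487 + 2D
Setting this equal to −205 kJ gives 2D = 282, so D = 141 kJ/mol.

D(O-O) ≈ 141 kJ/mol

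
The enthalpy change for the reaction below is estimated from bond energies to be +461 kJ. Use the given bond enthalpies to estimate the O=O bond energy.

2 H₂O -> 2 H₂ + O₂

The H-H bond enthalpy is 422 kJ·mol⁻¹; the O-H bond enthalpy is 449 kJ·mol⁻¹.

Let D be the O=O bond energy.
Σ(broken) = 4×449 = 1796
Σ(formed) = 2×422 + 1×D = 844 + D
ΔH = Σ(broken) − Σ(formed) = (1796) − (844 + D) = +952 − D
Setting this equal to +461 kJ gives D = 491 kJ/mol.

D(O=O) ≈ 491 kJ/mol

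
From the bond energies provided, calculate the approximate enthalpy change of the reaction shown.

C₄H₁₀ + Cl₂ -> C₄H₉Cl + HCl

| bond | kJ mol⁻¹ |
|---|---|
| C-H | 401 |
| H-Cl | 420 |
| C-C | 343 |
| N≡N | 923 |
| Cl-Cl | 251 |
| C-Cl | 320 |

ΔH ≈ −88 kJ

Bonds broken (reactants):
  C-C: 3 × 343 = 1029
  C-H: 10 × 401 = 4010
  Cl-Cl: 1 × 251 = 251
  Σ(broken) = 5290 kJ
Bonds formed (products):
  C-C: 3 × 343 = 1029
  C-Cl: 1 × 320 = 320
  C-H: 9 × 401 = 3609
  H-Cl: 1 × 420 = 420
  Σ(formed) = 5378 kJ
ΔH = Σ(broken) − Σ(formed) = 5290 − 5378 = −88 kJ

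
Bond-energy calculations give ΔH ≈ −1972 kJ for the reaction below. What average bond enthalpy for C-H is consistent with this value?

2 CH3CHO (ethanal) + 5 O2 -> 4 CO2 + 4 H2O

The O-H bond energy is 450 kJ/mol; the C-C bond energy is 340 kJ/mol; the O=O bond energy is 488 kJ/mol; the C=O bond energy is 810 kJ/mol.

D(C-H) ≈ 421 kJ/mol

Let D be the C-H bond energy.
Σ(broken) = 2×340 + 8×D + 2×810 + 5×488 = 4740 + 8D
Σ(formed) = 8×810 + 8×450 = 10080
ΔH = Σ(broken) − Σ(formed) = (4740 + 8D) − (10080) = −5340 + 8D
Setting this equal to −1972 kJ gives 8D = 3368, so D = 421 kJ/mol.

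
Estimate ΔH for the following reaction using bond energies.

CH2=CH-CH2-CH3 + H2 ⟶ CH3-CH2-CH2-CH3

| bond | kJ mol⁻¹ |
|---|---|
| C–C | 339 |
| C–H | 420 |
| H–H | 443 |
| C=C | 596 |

ΔH ≈ −140 kJ

Bonds broken (reactants):
  C–C: 2 × 339 = 678
  C–H: 8 × 420 = 3360
  C=C: 1 × 596 = 596
  H–H: 1 × 443 = 443
  Σ(broken) = 5077 kJ
Bonds formed (products):
  C–C: 3 × 339 = 1017
  C–H: 10 × 420 = 4200
  Σ(formed) = 5217 kJ
ΔH = Σ(broken) − Σ(formed) = 5077 − 5217 = −140 kJ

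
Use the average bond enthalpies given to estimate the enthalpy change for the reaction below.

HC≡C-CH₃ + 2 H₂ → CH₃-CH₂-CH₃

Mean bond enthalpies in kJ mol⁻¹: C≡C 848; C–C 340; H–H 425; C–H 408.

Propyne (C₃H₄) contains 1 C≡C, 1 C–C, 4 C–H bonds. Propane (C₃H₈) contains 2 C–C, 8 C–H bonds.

Bonds broken (reactants):
  C≡C: 1 × 848 = 848
  C–C: 1 × 340 = 340
  C–H: 4 × 408 = 1632
  H–H: 2 × 425 = 850
  Σ(broken) = 3670 kJ
Bonds formed (products):
  C–C: 2 × 340 = 680
  C–H: 8 × 408 = 3264
  Σ(formed) = 3944 kJ
ΔH = Σ(broken) − Σ(formed) = 3670 − 3944 = −274 kJ

ΔH ≈ −274 kJ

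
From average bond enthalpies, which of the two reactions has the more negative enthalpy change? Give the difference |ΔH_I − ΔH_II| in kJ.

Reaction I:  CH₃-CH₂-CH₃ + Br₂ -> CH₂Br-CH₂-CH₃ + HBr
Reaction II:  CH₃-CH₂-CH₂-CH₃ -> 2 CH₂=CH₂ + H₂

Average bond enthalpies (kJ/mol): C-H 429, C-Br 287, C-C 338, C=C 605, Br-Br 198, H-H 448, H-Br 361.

Reaction I, by 235 kJ

Reaction I:
  Bonds broken (reactants):
    Br-Br: 1 × 198 = 198
    C-C: 2 × 338 = 676
    C-H: 8 × 429 = 3432
    Σ(broken) = 4306 kJ
  Bonds formed (products):
    C-Br: 1 × 287 = 287
    C-C: 2 × 338 = 676
    C-H: 7 × 429 = 3003
    H-Br: 1 × 361 = 361
    Σ(formed) = 4327 kJ
  ΔH_I = 4306 − 4327 = −21 kJ
Reaction II:
  Bonds broken (reactants):
    C-C: 3 × 338 = 1014
    C-H: 10 × 429 = 4290
    Σ(broken) = 5304 kJ
  Bonds formed (products):
    C-H: 8 × 429 = 3432
    C=C: 2 × 605 = 1210
    H-H: 1 × 448 = 448
    Σ(formed) = 5090 kJ
  ΔH_II = 5304 − 5090 = +214 kJ
ΔH_I − ΔH_II = −235 kJ, so reaction I has the more negative ΔH; |ΔH_I − ΔH_II| = 235 kJ.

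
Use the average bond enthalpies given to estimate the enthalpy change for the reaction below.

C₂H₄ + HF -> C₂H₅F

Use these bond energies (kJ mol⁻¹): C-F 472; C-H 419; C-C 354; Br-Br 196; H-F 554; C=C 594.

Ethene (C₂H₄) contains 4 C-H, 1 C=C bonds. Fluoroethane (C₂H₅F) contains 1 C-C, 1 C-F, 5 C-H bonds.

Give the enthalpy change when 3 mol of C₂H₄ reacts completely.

Bonds broken (reactants):
  C-H: 4 × 419 = 1676
  C=C: 1 × 594 = 594
  H-F: 1 × 554 = 554
  Σ(broken) = 2824 kJ
Bonds formed (products):
  C-C: 1 × 354 = 354
  C-F: 1 × 472 = 472
  C-H: 5 × 419 = 2095
  Σ(formed) = 2921 kJ
ΔH = Σ(broken) − Σ(formed) = 2824 − 2921 = −97 kJ
For 3× the reaction as written: 3 × (−97) = −291 kJ

ΔH = −291 kJ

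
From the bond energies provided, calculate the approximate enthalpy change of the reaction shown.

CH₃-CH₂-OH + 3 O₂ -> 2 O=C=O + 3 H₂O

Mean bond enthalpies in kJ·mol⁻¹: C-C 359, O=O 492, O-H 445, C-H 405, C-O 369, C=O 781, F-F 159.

ΔH ≈ −1120 kJ

Bonds broken (reactants):
  C-C: 1 × 359 = 359
  C-H: 5 × 405 = 2025
  C-O: 1 × 369 = 369
  O-H: 1 × 445 = 445
  O=O: 3 × 492 = 1476
  Σ(broken) = 4674 kJ
Bonds formed (products):
  C=O: 4 × 781 = 3124
  O-H: 6 × 445 = 2670
  Σ(formed) = 5794 kJ
ΔH = Σ(broken) − Σ(formed) = 4674 − 5794 = −1120 kJ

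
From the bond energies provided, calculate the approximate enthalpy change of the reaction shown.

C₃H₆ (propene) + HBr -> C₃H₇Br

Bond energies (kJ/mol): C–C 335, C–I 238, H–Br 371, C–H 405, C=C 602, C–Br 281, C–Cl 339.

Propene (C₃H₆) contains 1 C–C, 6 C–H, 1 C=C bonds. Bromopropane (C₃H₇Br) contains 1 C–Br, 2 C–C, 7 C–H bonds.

ΔH ≈ −48 kJ

Bonds broken (reactants):
  C–C: 1 × 335 = 335
  C–H: 6 × 405 = 2430
  C=C: 1 × 602 = 602
  H–Br: 1 × 371 = 371
  Σ(broken) = 3738 kJ
Bonds formed (products):
  C–Br: 1 × 281 = 281
  C–C: 2 × 335 = 670
  C–H: 7 × 405 = 2835
  Σ(formed) = 3786 kJ
ΔH = Σ(broken) − Σ(formed) = 3738 − 3786 = −48 kJ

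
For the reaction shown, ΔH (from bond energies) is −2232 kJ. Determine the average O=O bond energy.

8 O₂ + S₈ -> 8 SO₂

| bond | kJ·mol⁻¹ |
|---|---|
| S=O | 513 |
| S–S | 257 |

Let D be the O=O bond energy.
Σ(broken) = 8×D + 8×257 = 2056 + 8D
Σ(formed) = 16×513 = 8208
ΔH = Σ(broken) − Σ(formed) = (2056 + 8D) − (8208) = −6152 + 8D
Setting this equal to −2232 kJ gives 8D = 3920, so D = 490 kJ/mol.

D(O=O) ≈ 490 kJ/mol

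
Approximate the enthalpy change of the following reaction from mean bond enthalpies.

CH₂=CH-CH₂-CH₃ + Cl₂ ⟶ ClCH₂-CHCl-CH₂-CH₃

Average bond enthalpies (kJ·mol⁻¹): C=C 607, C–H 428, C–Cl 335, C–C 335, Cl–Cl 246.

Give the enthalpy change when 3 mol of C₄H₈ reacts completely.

ΔH = −456 kJ

Bonds broken (reactants):
  C–C: 2 × 335 = 670
  C–H: 8 × 428 = 3424
  C=C: 1 × 607 = 607
  Cl–Cl: 1 × 246 = 246
  Σ(broken) = 4947 kJ
Bonds formed (products):
  C–C: 3 × 335 = 1005
  C–Cl: 2 × 335 = 670
  C–H: 8 × 428 = 3424
  Σ(formed) = 5099 kJ
ΔH = Σ(broken) − Σ(formed) = 4947 − 5099 = −152 kJ
For 3× the reaction as written: 3 × (−152) = −456 kJ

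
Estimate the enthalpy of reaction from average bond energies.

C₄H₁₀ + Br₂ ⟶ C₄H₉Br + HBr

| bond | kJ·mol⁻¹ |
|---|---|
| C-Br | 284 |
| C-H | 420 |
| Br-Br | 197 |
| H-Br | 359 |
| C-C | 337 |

ΔH ≈ −26 kJ

Bonds broken (reactants):
  Br-Br: 1 × 197 = 197
  C-C: 3 × 337 = 1011
  C-H: 10 × 420 = 4200
  Σ(broken) = 5408 kJ
Bonds formed (products):
  C-Br: 1 × 284 = 284
  C-C: 3 × 337 = 1011
  C-H: 9 × 420 = 3780
  H-Br: 1 × 359 = 359
  Σ(formed) = 5434 kJ
ΔH = Σ(broken) − Σ(formed) = 5408 − 5434 = −26 kJ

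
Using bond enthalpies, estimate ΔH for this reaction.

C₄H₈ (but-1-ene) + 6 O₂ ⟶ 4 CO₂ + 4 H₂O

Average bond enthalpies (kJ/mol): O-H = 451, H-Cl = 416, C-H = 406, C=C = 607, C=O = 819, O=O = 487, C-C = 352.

ΔH ≈ −2679 kJ

Bonds broken (reactants):
  C-C: 2 × 352 = 704
  C-H: 8 × 406 = 3248
  C=C: 1 × 607 = 607
  O=O: 6 × 487 = 2922
  Σ(broken) = 7481 kJ
Bonds formed (products):
  C=O: 8 × 819 = 6552
  O-H: 8 × 451 = 3608
  Σ(formed) = 10160 kJ
ΔH = Σ(broken) − Σ(formed) = 7481 − 10160 = −2679 kJ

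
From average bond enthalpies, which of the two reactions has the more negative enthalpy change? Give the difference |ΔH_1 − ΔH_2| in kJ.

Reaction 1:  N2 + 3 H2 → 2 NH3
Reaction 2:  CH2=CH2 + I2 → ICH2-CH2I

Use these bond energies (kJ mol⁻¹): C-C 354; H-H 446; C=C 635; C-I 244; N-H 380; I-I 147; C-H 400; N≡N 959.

Reaction 1:
  Bonds broken (reactants):
    H-H: 3 × 446 = 1338
    N≡N: 1 × 959 = 959
    Σ(broken) = 2297 kJ
  Bonds formed (products):
    N-H: 6 × 380 = 2280
    Σ(formed) = 2280 kJ
  ΔH_1 = 2297 − 2280 = +17 kJ
Reaction 2:
  Bonds broken (reactants):
    C-H: 4 × 400 = 1600
    C=C: 1 × 635 = 635
    I-I: 1 × 147 = 147
    Σ(broken) = 2382 kJ
  Bonds formed (products):
    C-C: 1 × 354 = 354
    C-H: 4 × 400 = 1600
    C-I: 2 × 244 = 488
    Σ(formed) = 2442 kJ
  ΔH_2 = 2382 − 2442 = −60 kJ
ΔH_1 − ΔH_2 = +77 kJ, so reaction 2 has the more negative ΔH; |ΔH_1 − ΔH_2| = 77 kJ.

Reaction 2, by 77 kJ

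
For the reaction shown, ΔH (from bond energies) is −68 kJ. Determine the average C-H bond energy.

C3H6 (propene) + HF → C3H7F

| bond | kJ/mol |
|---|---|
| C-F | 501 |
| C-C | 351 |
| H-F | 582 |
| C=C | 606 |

D(C-H) ≈ 404 kJ/mol

Let D be the C-H bond energy.
Σ(broken) = 1×351 + 6×D + 1×606 + 1×582 = 1539 + 6D
Σ(formed) = 2×351 + 1×501 + 7×D = 1203 + 7D
ΔH = Σ(broken) − Σ(formed) = (1539 + 6D) − (1203 + 7D) = +336 − D
Setting this equal to −68 kJ gives D = 404 kJ/mol.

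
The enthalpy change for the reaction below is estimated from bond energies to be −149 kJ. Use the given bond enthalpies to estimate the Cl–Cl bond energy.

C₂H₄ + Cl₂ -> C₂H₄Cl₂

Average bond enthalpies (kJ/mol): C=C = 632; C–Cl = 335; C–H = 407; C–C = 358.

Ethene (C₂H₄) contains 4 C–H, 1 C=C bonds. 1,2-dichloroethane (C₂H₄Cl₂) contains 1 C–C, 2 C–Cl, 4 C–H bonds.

Let D be the Cl–Cl bond energy.
Σ(broken) = 4×407 + 1×632 + 1×D = 2260 + D
Σ(formed) = 1×358 + 2×335 + 4×407 = 2656
ΔH = Σ(broken) − Σ(formed) = (2260 + D) − (2656) = −396 + D
Setting this equal to −149 kJ gives D = 247 kJ/mol.

D(Cl–Cl) ≈ 247 kJ/mol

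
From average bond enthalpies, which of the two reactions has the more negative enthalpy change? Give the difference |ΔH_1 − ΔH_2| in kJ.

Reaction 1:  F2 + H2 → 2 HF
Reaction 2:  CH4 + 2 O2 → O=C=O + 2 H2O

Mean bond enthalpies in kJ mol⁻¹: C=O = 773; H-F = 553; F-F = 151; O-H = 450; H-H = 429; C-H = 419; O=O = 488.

Reaction 1:
  Bonds broken (reactants):
    F-F: 1 × 151 = 151
    H-H: 1 × 429 = 429
    Σ(broken) = 580 kJ
  Bonds formed (products):
    H-F: 2 × 553 = 1106
    Σ(formed) = 1106 kJ
  ΔH_1 = 580 − 1106 = −526 kJ
Reaction 2:
  Bonds broken (reactants):
    C-H: 4 × 419 = 1676
    O=O: 2 × 488 = 976
    Σ(broken) = 2652 kJ
  Bonds formed (products):
    C=O: 2 × 773 = 1546
    O-H: 4 × 450 = 1800
    Σ(formed) = 3346 kJ
  ΔH_2 = 2652 − 3346 = −694 kJ
ΔH_1 − ΔH_2 = +168 kJ, so reaction 2 has the more negative ΔH; |ΔH_1 − ΔH_2| = 168 kJ.

Reaction 2, by 168 kJ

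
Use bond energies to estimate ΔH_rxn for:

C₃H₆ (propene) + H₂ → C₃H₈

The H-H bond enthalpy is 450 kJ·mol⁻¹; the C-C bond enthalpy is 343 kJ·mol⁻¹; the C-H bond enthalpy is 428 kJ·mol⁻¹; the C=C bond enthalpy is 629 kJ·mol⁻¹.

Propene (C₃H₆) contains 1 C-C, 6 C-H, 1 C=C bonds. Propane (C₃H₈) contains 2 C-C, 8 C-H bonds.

Bonds broken (reactants):
  C-C: 1 × 343 = 343
  C-H: 6 × 428 = 2568
  C=C: 1 × 629 = 629
  H-H: 1 × 450 = 450
  Σ(broken) = 3990 kJ
Bonds formed (products):
  C-C: 2 × 343 = 686
  C-H: 8 × 428 = 3424
  Σ(formed) = 4110 kJ
ΔH = Σ(broken) − Σ(formed) = 3990 − 4110 = −120 kJ

ΔH ≈ −120 kJ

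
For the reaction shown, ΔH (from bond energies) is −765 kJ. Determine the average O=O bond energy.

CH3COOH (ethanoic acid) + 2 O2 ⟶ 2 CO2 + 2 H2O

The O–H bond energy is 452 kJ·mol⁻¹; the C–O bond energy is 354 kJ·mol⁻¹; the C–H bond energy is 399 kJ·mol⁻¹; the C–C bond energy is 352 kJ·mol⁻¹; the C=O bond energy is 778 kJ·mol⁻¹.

D(O=O) ≈ 511 kJ/mol

Let D be the O=O bond energy.
Σ(broken) = 1×352 + 3×399 + 1×354 + 1×778 + 1×452 + 2×D = 3133 + 2D
Σ(formed) = 4×778 + 4×452 = 4920
ΔH = Σ(broken) − Σ(formed) = (3133 + 2D) − (4920) = −1787 + 2D
Setting this equal to −765 kJ gives 2D = 1022, so D = 511 kJ/mol.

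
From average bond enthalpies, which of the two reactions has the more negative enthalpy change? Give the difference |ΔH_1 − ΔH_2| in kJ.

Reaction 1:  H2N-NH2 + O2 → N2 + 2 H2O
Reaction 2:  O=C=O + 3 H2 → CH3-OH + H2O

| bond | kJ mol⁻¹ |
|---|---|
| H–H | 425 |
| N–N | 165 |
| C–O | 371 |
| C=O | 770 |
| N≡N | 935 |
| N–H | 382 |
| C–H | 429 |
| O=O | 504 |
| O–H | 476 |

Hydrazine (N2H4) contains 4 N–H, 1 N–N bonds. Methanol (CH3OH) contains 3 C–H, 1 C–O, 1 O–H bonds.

Reaction 1, by 371 kJ

Reaction 1:
  Bonds broken (reactants):
    N–H: 4 × 382 = 1528
    N–N: 1 × 165 = 165
    O=O: 1 × 504 = 504
    Σ(broken) = 2197 kJ
  Bonds formed (products):
    N≡N: 1 × 935 = 935
    O–H: 4 × 476 = 1904
    Σ(formed) = 2839 kJ
  ΔH_1 = 2197 − 2839 = −642 kJ
Reaction 2:
  Bonds broken (reactants):
    C=O: 2 × 770 = 1540
    H–H: 3 × 425 = 1275
    Σ(broken) = 2815 kJ
  Bonds formed (products):
    C–H: 3 × 429 = 1287
    C–O: 1 × 371 = 371
    O–H: 3 × 476 = 1428
    Σ(formed) = 3086 kJ
  ΔH_2 = 2815 − 3086 = −271 kJ
ΔH_1 − ΔH_2 = −371 kJ, so reaction 1 has the more negative ΔH; |ΔH_1 − ΔH_2| = 371 kJ.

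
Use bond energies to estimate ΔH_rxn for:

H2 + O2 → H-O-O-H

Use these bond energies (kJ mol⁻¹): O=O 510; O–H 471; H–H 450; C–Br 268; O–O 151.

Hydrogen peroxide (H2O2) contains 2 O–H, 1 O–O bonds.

Bonds broken (reactants):
  H–H: 1 × 450 = 450
  O=O: 1 × 510 = 510
  Σ(broken) = 960 kJ
Bonds formed (products):
  O–H: 2 × 471 = 942
  O–O: 1 × 151 = 151
  Σ(formed) = 1093 kJ
ΔH = Σ(broken) − Σ(formed) = 960 − 1093 = −133 kJ

ΔH ≈ −133 kJ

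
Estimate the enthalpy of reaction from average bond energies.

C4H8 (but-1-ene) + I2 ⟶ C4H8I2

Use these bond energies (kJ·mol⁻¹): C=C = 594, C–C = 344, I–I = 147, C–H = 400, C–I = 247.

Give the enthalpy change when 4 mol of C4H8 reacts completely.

ΔH = −388 kJ

Bonds broken (reactants):
  C–C: 2 × 344 = 688
  C–H: 8 × 400 = 3200
  C=C: 1 × 594 = 594
  I–I: 1 × 147 = 147
  Σ(broken) = 4629 kJ
Bonds formed (products):
  C–C: 3 × 344 = 1032
  C–H: 8 × 400 = 3200
  C–I: 2 × 247 = 494
  Σ(formed) = 4726 kJ
ΔH = Σ(broken) − Σ(formed) = 4629 − 4726 = −97 kJ
For 4× the reaction as written: 4 × (−97) = −388 kJ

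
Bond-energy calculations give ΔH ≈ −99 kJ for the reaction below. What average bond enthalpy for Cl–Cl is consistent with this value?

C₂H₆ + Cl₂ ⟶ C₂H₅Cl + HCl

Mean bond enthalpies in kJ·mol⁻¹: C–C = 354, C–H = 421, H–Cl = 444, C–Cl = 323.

Let D be the Cl–Cl bond energy.
Σ(broken) = 1×354 + 6×421 + 1×D = 2880 + D
Σ(formed) = 1×354 + 1×323 + 5×421 + 1×444 = 3226
ΔH = Σ(broken) − Σ(formed) = (2880 + D) − (3226) = −346 + D
Setting this equal to −99 kJ gives D = 247 kJ/mol.

D(Cl–Cl) ≈ 247 kJ/mol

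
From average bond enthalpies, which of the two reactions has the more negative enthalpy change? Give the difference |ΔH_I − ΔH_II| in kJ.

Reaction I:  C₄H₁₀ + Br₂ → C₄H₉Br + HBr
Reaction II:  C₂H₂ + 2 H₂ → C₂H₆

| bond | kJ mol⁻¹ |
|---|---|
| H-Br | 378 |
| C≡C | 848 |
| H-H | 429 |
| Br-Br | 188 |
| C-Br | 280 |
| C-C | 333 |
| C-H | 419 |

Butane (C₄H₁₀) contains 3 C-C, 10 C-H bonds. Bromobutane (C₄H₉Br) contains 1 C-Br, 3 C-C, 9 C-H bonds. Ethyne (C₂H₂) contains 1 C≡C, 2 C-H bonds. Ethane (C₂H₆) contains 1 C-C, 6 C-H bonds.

Reaction I:
  Bonds broken (reactants):
    Br-Br: 1 × 188 = 188
    C-C: 3 × 333 = 999
    C-H: 10 × 419 = 4190
    Σ(broken) = 5377 kJ
  Bonds formed (products):
    C-Br: 1 × 280 = 280
    C-C: 3 × 333 = 999
    C-H: 9 × 419 = 3771
    H-Br: 1 × 378 = 378
    Σ(formed) = 5428 kJ
  ΔH_I = 5377 − 5428 = −51 kJ
Reaction II:
  Bonds broken (reactants):
    C≡C: 1 × 848 = 848
    C-H: 2 × 419 = 838
    H-H: 2 × 429 = 858
    Σ(broken) = 2544 kJ
  Bonds formed (products):
    C-C: 1 × 333 = 333
    C-H: 6 × 419 = 2514
    Σ(formed) = 2847 kJ
  ΔH_II = 2544 − 2847 = −303 kJ
ΔH_I − ΔH_II = +252 kJ, so reaction II has the more negative ΔH; |ΔH_I − ΔH_II| = 252 kJ.

Reaction II, by 252 kJ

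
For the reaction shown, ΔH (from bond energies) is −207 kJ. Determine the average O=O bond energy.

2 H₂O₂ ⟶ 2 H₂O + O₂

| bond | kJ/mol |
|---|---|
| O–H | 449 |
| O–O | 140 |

D(O=O) ≈ 487 kJ/mol

Let D be the O=O bond energy.
Σ(broken) = 4×449 + 2×140 = 2076
Σ(formed) = 4×449 + 1×D = 1796 + D
ΔH = Σ(broken) − Σ(formed) = (2076) − (1796 + D) = +280 − D
Setting this equal to −207 kJ gives D = 487 kJ/mol.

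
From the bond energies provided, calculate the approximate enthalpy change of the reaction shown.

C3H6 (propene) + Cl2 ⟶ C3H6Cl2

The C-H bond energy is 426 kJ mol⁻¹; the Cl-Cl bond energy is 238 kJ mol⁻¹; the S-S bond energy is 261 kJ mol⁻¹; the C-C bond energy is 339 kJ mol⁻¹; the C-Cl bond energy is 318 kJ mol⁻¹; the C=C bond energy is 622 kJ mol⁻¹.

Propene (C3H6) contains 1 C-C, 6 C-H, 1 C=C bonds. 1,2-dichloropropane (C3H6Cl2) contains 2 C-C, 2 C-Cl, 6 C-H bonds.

Bonds broken (reactants):
  C-C: 1 × 339 = 339
  C-H: 6 × 426 = 2556
  C=C: 1 × 622 = 622
  Cl-Cl: 1 × 238 = 238
  Σ(broken) = 3755 kJ
Bonds formed (products):
  C-C: 2 × 339 = 678
  C-Cl: 2 × 318 = 636
  C-H: 6 × 426 = 2556
  Σ(formed) = 3870 kJ
ΔH = Σ(broken) − Σ(formed) = 3755 − 3870 = −115 kJ

ΔH ≈ −115 kJ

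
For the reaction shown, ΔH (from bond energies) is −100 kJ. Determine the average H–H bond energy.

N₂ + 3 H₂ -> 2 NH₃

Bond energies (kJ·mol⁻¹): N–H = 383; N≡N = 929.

Let D be the H–H bond energy.
Σ(broken) = 3×D + 1×929 = 929 + 3D
Σ(formed) = 6×383 = 2298
ΔH = Σ(broken) − Σ(formed) = (929 + 3D) − (2298) = −1369 + 3D
Setting this equal to −100 kJ gives 3D = 1269, so D = 423 kJ/mol.

D(H–H) ≈ 423 kJ/mol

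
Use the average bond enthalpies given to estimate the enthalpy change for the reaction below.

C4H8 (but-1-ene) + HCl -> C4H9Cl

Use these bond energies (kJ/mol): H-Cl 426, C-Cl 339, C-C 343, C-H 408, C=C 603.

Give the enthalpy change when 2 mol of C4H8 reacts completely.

ΔH = −122 kJ

Bonds broken (reactants):
  C-C: 2 × 343 = 686
  C-H: 8 × 408 = 3264
  C=C: 1 × 603 = 603
  H-Cl: 1 × 426 = 426
  Σ(broken) = 4979 kJ
Bonds formed (products):
  C-C: 3 × 343 = 1029
  C-Cl: 1 × 339 = 339
  C-H: 9 × 408 = 3672
  Σ(formed) = 5040 kJ
ΔH = Σ(broken) − Σ(formed) = 4979 − 5040 = −61 kJ
For 2× the reaction as written: 2 × (−61) = −122 kJ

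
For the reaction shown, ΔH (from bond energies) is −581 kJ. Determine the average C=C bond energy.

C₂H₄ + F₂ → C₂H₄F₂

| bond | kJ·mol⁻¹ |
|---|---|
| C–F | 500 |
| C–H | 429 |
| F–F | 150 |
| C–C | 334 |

Let D be the C=C bond energy.
Σ(broken) = 4×429 + 1×D + 1×150 = 1866 + D
Σ(formed) = 1×334 + 2×500 + 4×429 = 3050
ΔH = Σ(broken) − Σ(formed) = (1866 + D) − (3050) = −1184 + D
Setting this equal to −581 kJ gives D = 603 kJ/mol.

D(C=C) ≈ 603 kJ/mol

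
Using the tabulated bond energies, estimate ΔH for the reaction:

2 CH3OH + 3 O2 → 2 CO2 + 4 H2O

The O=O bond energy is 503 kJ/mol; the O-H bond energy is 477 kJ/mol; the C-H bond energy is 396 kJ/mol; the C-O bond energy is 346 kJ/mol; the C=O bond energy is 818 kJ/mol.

Bonds broken (reactants):
  C-H: 6 × 396 = 2376
  C-O: 2 × 346 = 692
  O-H: 2 × 477 = 954
  O=O: 3 × 503 = 1509
  Σ(broken) = 5531 kJ
Bonds formed (products):
  C=O: 4 × 818 = 3272
  O-H: 8 × 477 = 3816
  Σ(formed) = 7088 kJ
ΔH = Σ(broken) − Σ(formed) = 5531 − 7088 = −1557 kJ

ΔH ≈ −1557 kJ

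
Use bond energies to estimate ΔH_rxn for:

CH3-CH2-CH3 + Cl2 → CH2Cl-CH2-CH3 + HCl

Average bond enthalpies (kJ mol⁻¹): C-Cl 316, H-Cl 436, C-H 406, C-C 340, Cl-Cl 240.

ΔH ≈ −106 kJ

Bonds broken (reactants):
  C-C: 2 × 340 = 680
  C-H: 8 × 406 = 3248
  Cl-Cl: 1 × 240 = 240
  Σ(broken) = 4168 kJ
Bonds formed (products):
  C-C: 2 × 340 = 680
  C-Cl: 1 × 316 = 316
  C-H: 7 × 406 = 2842
  H-Cl: 1 × 436 = 436
  Σ(formed) = 4274 kJ
ΔH = Σ(broken) − Σ(formed) = 4168 − 4274 = −106 kJ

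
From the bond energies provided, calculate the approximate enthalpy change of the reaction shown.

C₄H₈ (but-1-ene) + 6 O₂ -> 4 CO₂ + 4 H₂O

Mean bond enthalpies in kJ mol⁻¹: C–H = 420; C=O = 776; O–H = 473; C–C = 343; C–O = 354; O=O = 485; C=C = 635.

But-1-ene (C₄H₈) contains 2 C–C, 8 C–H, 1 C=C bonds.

ΔH ≈ −2401 kJ

Bonds broken (reactants):
  C–C: 2 × 343 = 686
  C–H: 8 × 420 = 3360
  C=C: 1 × 635 = 635
  O=O: 6 × 485 = 2910
  Σ(broken) = 7591 kJ
Bonds formed (products):
  C=O: 8 × 776 = 6208
  O–H: 8 × 473 = 3784
  Σ(formed) = 9992 kJ
ΔH = Σ(broken) − Σ(formed) = 7591 − 9992 = −2401 kJ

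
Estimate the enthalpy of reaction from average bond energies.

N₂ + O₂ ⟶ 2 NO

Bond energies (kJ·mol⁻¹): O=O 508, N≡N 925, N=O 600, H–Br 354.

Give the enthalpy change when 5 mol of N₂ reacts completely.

Bonds broken (reactants):
  N≡N: 1 × 925 = 925
  O=O: 1 × 508 = 508
  Σ(broken) = 1433 kJ
Bonds formed (products):
  N=O: 2 × 600 = 1200
  Σ(formed) = 1200 kJ
ΔH = Σ(broken) − Σ(formed) = 1433 − 1200 = +233 kJ
For 5× the reaction as written: 5 × (+233) = +1165 kJ

ΔH = +1165 kJ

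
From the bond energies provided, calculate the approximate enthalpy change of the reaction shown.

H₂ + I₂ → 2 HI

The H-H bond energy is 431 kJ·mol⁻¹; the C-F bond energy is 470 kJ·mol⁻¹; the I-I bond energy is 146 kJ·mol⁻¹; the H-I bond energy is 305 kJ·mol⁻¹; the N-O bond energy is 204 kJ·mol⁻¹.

ΔH ≈ −33 kJ

Bonds broken (reactants):
  H-H: 1 × 431 = 431
  I-I: 1 × 146 = 146
  Σ(broken) = 577 kJ
Bonds formed (products):
  H-I: 2 × 305 = 610
  Σ(formed) = 610 kJ
ΔH = Σ(broken) − Σ(formed) = 577 − 610 = −33 kJ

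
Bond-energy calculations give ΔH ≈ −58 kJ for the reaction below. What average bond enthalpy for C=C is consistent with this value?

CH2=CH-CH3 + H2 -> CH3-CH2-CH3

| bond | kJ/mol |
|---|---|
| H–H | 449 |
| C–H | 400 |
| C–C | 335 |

D(C=C) ≈ 628 kJ/mol

Let D be the C=C bond energy.
Σ(broken) = 1×335 + 6×400 + 1×D + 1×449 = 3184 + D
Σ(formed) = 2×335 + 8×400 = 3870
ΔH = Σ(broken) − Σ(formed) = (3184 + D) − (3870) = −686 + D
Setting this equal to −58 kJ gives D = 628 kJ/mol.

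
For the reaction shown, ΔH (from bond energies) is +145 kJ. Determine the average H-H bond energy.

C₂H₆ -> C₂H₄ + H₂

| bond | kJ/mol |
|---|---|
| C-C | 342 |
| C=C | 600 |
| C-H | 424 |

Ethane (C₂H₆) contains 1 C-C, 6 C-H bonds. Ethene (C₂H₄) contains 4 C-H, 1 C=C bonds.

Let D be the H-H bond energy.
Σ(broken) = 1×342 + 6×424 = 2886
Σ(formed) = 4×424 + 1×600 + 1×D = 2296 + D
ΔH = Σ(broken) − Σ(formed) = (2886) − (2296 + D) = +590 − D
Setting this equal to +145 kJ gives D = 445 kJ/mol.

D(H-H) ≈ 445 kJ/mol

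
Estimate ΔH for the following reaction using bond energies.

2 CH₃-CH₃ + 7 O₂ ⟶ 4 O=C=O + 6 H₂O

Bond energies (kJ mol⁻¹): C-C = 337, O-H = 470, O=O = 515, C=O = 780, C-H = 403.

ΔH ≈ −2765 kJ

Bonds broken (reactants):
  C-C: 2 × 337 = 674
  C-H: 12 × 403 = 4836
  O=O: 7 × 515 = 3605
  Σ(broken) = 9115 kJ
Bonds formed (products):
  C=O: 8 × 780 = 6240
  O-H: 12 × 470 = 5640
  Σ(formed) = 11880 kJ
ΔH = Σ(broken) − Σ(formed) = 9115 − 11880 = −2765 kJ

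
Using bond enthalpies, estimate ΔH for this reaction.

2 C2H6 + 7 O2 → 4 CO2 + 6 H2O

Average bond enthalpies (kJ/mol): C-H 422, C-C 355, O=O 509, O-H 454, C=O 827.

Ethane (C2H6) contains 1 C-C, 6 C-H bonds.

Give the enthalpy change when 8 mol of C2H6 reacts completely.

ΔH = −10908 kJ

Bonds broken (reactants):
  C-C: 2 × 355 = 710
  C-H: 12 × 422 = 5064
  O=O: 7 × 509 = 3563
  Σ(broken) = 9337 kJ
Bonds formed (products):
  C=O: 8 × 827 = 6616
  O-H: 12 × 454 = 5448
  Σ(formed) = 12064 kJ
ΔH = Σ(broken) − Σ(formed) = 9337 − 12064 = −2727 kJ
For 4× the reaction as written: 4 × (−2727) = −10908 kJ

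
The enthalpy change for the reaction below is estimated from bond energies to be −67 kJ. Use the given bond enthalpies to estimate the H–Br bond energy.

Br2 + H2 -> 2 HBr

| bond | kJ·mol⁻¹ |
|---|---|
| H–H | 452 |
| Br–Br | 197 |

D(H–Br) ≈ 358 kJ/mol

Let D be the H–Br bond energy.
Σ(broken) = 1×197 + 1×452 = 649
Σ(formed) = 2×D = 2D
ΔH = Σ(broken) − Σ(formed) = (649) − (2D) = +649 − 2D
Setting this equal to −67 kJ gives 2D = 716, so D = 358 kJ/mol.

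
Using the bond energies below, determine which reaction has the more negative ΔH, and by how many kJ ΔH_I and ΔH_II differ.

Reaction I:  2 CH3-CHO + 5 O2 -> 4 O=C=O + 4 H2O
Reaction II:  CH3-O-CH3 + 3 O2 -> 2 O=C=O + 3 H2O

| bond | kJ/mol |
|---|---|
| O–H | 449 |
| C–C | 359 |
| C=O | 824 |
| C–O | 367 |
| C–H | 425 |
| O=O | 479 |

Reaction I, by 754 kJ

Reaction I:
  Bonds broken (reactants):
    C–C: 2 × 359 = 718
    C–H: 8 × 425 = 3400
    C=O: 2 × 824 = 1648
    O=O: 5 × 479 = 2395
    Σ(broken) = 8161 kJ
  Bonds formed (products):
    C=O: 8 × 824 = 6592
    O–H: 8 × 449 = 3592
    Σ(formed) = 10184 kJ
  ΔH_I = 8161 − 10184 = −2023 kJ
Reaction II:
  Bonds broken (reactants):
    C–H: 6 × 425 = 2550
    C–O: 2 × 367 = 734
    O=O: 3 × 479 = 1437
    Σ(broken) = 4721 kJ
  Bonds formed (products):
    C=O: 4 × 824 = 3296
    O–H: 6 × 449 = 2694
    Σ(formed) = 5990 kJ
  ΔH_II = 4721 − 5990 = −1269 kJ
ΔH_I − ΔH_II = −754 kJ, so reaction I has the more negative ΔH; |ΔH_I − ΔH_II| = 754 kJ.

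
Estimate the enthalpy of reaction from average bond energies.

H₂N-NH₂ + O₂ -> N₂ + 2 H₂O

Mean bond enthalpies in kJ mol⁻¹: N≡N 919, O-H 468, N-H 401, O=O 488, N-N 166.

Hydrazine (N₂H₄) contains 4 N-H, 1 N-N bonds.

ΔH ≈ −533 kJ

Bonds broken (reactants):
  N-H: 4 × 401 = 1604
  N-N: 1 × 166 = 166
  O=O: 1 × 488 = 488
  Σ(broken) = 2258 kJ
Bonds formed (products):
  N≡N: 1 × 919 = 919
  O-H: 4 × 468 = 1872
  Σ(formed) = 2791 kJ
ΔH = Σ(broken) − Σ(formed) = 2258 − 2791 = −533 kJ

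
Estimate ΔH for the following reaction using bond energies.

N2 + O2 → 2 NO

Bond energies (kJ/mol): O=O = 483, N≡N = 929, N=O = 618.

ΔH ≈ +176 kJ

Bonds broken (reactants):
  N≡N: 1 × 929 = 929
  O=O: 1 × 483 = 483
  Σ(broken) = 1412 kJ
Bonds formed (products):
  N=O: 2 × 618 = 1236
  Σ(formed) = 1236 kJ
ΔH = Σ(broken) − Σ(formed) = 1412 − 1236 = +176 kJ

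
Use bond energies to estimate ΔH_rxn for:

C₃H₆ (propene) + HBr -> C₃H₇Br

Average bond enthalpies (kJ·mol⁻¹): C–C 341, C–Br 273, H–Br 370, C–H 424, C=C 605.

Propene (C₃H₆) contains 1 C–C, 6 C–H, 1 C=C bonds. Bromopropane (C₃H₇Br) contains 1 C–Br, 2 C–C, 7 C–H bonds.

ΔH ≈ −63 kJ

Bonds broken (reactants):
  C–C: 1 × 341 = 341
  C–H: 6 × 424 = 2544
  C=C: 1 × 605 = 605
  H–Br: 1 × 370 = 370
  Σ(broken) = 3860 kJ
Bonds formed (products):
  C–Br: 1 × 273 = 273
  C–C: 2 × 341 = 682
  C–H: 7 × 424 = 2968
  Σ(formed) = 3923 kJ
ΔH = Σ(broken) − Σ(formed) = 3860 − 3923 = −63 kJ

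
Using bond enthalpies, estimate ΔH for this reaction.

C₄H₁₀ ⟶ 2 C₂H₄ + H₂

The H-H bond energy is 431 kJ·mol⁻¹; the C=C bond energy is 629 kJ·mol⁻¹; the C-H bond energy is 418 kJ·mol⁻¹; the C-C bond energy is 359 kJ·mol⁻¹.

ΔH ≈ +224 kJ

Bonds broken (reactants):
  C-C: 3 × 359 = 1077
  C-H: 10 × 418 = 4180
  Σ(broken) = 5257 kJ
Bonds formed (products):
  C-H: 8 × 418 = 3344
  C=C: 2 × 629 = 1258
  H-H: 1 × 431 = 431
  Σ(formed) = 5033 kJ
ΔH = Σ(broken) − Σ(formed) = 5257 − 5033 = +224 kJ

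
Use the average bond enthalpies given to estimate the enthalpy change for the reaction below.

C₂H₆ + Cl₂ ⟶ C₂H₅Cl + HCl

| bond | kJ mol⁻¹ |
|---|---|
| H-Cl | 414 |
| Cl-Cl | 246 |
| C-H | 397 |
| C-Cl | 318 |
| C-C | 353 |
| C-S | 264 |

ΔH ≈ −89 kJ

Bonds broken (reactants):
  C-C: 1 × 353 = 353
  C-H: 6 × 397 = 2382
  Cl-Cl: 1 × 246 = 246
  Σ(broken) = 2981 kJ
Bonds formed (products):
  C-C: 1 × 353 = 353
  C-Cl: 1 × 318 = 318
  C-H: 5 × 397 = 1985
  H-Cl: 1 × 414 = 414
  Σ(formed) = 3070 kJ
ΔH = Σ(broken) − Σ(formed) = 2981 − 3070 = −89 kJ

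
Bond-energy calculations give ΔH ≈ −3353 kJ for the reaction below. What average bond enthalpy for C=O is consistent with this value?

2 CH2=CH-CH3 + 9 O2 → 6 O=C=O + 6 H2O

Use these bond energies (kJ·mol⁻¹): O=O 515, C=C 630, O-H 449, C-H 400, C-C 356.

D(C=O) ≈ 781 kJ/mol

Let D be the C=O bond energy.
Σ(broken) = 2×356 + 12×400 + 2×630 + 9×515 = 11407
Σ(formed) = 12×D + 12×449 = 5388 + 12D
ΔH = Σ(broken) − Σ(formed) = (11407) − (5388 + 12D) = +6019 − 12D
Setting this equal to −3353 kJ gives 12D = 9372, so D = 781 kJ/mol.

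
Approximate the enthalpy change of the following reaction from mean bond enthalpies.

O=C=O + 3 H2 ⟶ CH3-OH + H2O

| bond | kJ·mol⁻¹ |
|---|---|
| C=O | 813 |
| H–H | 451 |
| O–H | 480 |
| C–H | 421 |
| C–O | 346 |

ΔH ≈ −70 kJ

Bonds broken (reactants):
  C=O: 2 × 813 = 1626
  H–H: 3 × 451 = 1353
  Σ(broken) = 2979 kJ
Bonds formed (products):
  C–H: 3 × 421 = 1263
  C–O: 1 × 346 = 346
  O–H: 3 × 480 = 1440
  Σ(formed) = 3049 kJ
ΔH = Σ(broken) − Σ(formed) = 2979 − 3049 = −70 kJ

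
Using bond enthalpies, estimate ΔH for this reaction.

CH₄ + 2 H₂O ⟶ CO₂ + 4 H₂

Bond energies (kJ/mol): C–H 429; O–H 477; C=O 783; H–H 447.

Bonds broken (reactants):
  C–H: 4 × 429 = 1716
  O–H: 4 × 477 = 1908
  Σ(broken) = 3624 kJ
Bonds formed (products):
  C=O: 2 × 783 = 1566
  H–H: 4 × 447 = 1788
  Σ(formed) = 3354 kJ
ΔH = Σ(broken) − Σ(formed) = 3624 − 3354 = +270 kJ

ΔH ≈ +270 kJ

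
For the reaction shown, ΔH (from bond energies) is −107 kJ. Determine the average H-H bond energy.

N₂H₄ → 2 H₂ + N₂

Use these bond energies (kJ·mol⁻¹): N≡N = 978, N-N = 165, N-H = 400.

D(H-H) ≈ 447 kJ/mol

Let D be the H-H bond energy.
Σ(broken) = 4×400 + 1×165 = 1765
Σ(formed) = 2×D + 1×978 = 978 + 2D
ΔH = Σ(broken) − Σ(formed) = (1765) − (978 + 2D) = +787 − 2D
Setting this equal to −107 kJ gives 2D = 894, so D = 447 kJ/mol.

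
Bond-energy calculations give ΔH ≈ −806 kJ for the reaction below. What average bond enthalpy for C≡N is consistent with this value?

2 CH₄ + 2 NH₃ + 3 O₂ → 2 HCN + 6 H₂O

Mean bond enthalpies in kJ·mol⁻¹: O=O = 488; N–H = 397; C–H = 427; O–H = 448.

Let D be the C≡N bond energy.
Σ(broken) = 8×427 + 6×397 + 3×488 = 7262
Σ(formed) = 2×D + 2×427 + 12×448 = 6230 + 2D
ΔH = Σ(broken) − Σ(formed) = (7262) − (6230 + 2D) = +1032 − 2D
Setting this equal to −806 kJ gives 2D = 1838, so D = 919 kJ/mol.

D(C≡N) ≈ 919 kJ/mol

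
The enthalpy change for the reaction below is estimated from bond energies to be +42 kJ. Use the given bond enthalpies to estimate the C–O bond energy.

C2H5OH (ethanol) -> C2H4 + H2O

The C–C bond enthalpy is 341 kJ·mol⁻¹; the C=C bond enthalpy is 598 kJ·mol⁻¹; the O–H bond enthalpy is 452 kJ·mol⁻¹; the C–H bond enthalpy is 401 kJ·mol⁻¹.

Let D be the C–O bond energy.
Σ(broken) = 1×341 + 5×401 + 1×D + 1×452 = 2798 + D
Σ(formed) = 4×401 + 1×598 + 2×452 = 3106
ΔH = Σ(broken) − Σ(formed) = (2798 + D) − (3106) = −308 + D
Setting this equal to +42 kJ gives D = 350 kJ/mol.

D(C–O) ≈ 350 kJ/mol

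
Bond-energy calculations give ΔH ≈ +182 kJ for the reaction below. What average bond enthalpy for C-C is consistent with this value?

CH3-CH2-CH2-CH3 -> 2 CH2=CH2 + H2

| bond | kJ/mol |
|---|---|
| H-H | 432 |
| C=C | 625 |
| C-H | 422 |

Let D be the C-C bond energy.
Σ(broken) = 3×D + 10×422 = 4220 + 3D
Σ(formed) = 8×422 + 2×625 + 1×432 = 5058
ΔH = Σ(broken) − Σ(formed) = (4220 + 3D) − (5058) = −838 + 3D
Setting this equal to +182 kJ gives 3D = 1020, so D = 340 kJ/mol.

D(C-C) ≈ 340 kJ/mol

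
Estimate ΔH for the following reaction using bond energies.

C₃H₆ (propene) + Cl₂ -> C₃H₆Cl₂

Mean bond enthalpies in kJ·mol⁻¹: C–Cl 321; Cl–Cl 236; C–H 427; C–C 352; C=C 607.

ΔH ≈ −151 kJ

Bonds broken (reactants):
  C–C: 1 × 352 = 352
  C–H: 6 × 427 = 2562
  C=C: 1 × 607 = 607
  Cl–Cl: 1 × 236 = 236
  Σ(broken) = 3757 kJ
Bonds formed (products):
  C–C: 2 × 352 = 704
  C–Cl: 2 × 321 = 642
  C–H: 6 × 427 = 2562
  Σ(formed) = 3908 kJ
ΔH = Σ(broken) − Σ(formed) = 3757 − 3908 = −151 kJ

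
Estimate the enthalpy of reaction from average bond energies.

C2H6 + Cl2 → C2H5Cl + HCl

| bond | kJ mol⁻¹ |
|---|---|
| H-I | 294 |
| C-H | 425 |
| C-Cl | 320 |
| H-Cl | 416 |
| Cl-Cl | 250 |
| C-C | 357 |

ΔH ≈ −61 kJ

Bonds broken (reactants):
  C-C: 1 × 357 = 357
  C-H: 6 × 425 = 2550
  Cl-Cl: 1 × 250 = 250
  Σ(broken) = 3157 kJ
Bonds formed (products):
  C-C: 1 × 357 = 357
  C-Cl: 1 × 320 = 320
  C-H: 5 × 425 = 2125
  H-Cl: 1 × 416 = 416
  Σ(formed) = 3218 kJ
ΔH = Σ(broken) − Σ(formed) = 3157 − 3218 = −61 kJ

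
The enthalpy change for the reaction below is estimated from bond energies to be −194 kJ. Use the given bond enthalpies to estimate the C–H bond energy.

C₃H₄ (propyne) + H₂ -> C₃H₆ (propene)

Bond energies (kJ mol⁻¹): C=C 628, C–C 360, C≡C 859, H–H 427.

D(C–H) ≈ 426 kJ/mol

Let D be the C–H bond energy.
Σ(broken) = 1×859 + 1×360 + 4×D + 1×427 = 1646 + 4D
Σ(formed) = 1×360 + 6×D + 1×628 = 988 + 6D
ΔH = Σ(broken) − Σ(formed) = (1646 + 4D) − (988 + 6D) = +658 − 2D
Setting this equal to −194 kJ gives 2D = 852, so D = 426 kJ/mol.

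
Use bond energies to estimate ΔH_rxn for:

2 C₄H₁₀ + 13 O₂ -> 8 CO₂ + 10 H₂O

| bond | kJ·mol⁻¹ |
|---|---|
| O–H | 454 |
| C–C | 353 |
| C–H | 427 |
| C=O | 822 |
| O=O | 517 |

ΔH ≈ −4853 kJ

Bonds broken (reactants):
  C–C: 6 × 353 = 2118
  C–H: 20 × 427 = 8540
  O=O: 13 × 517 = 6721
  Σ(broken) = 17379 kJ
Bonds formed (products):
  C=O: 16 × 822 = 13152
  O–H: 20 × 454 = 9080
  Σ(formed) = 22232 kJ
ΔH = Σ(broken) − Σ(formed) = 17379 − 22232 = −4853 kJ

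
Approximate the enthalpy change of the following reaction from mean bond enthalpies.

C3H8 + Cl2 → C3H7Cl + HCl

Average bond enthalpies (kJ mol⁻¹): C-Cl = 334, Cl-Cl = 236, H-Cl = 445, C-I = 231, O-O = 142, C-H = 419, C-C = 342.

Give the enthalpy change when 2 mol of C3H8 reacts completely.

Bonds broken (reactants):
  C-C: 2 × 342 = 684
  C-H: 8 × 419 = 3352
  Cl-Cl: 1 × 236 = 236
  Σ(broken) = 4272 kJ
Bonds formed (products):
  C-C: 2 × 342 = 684
  C-Cl: 1 × 334 = 334
  C-H: 7 × 419 = 2933
  H-Cl: 1 × 445 = 445
  Σ(formed) = 4396 kJ
ΔH = Σ(broken) − Σ(formed) = 4272 − 4396 = −124 kJ
For 2× the reaction as written: 2 × (−124) = −248 kJ

ΔH = −248 kJ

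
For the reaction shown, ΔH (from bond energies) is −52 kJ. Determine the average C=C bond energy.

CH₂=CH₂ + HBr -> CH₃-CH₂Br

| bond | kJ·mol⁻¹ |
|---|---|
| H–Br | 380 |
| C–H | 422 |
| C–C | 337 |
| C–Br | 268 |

D(C=C) ≈ 595 kJ/mol

Let D be the C=C bond energy.
Σ(broken) = 4×422 + 1×D + 1×380 = 2068 + D
Σ(formed) = 1×268 + 1×337 + 5×422 = 2715
ΔH = Σ(broken) − Σ(formed) = (2068 + D) − (2715) = −647 + D
Setting this equal to −52 kJ gives D = 595 kJ/mol.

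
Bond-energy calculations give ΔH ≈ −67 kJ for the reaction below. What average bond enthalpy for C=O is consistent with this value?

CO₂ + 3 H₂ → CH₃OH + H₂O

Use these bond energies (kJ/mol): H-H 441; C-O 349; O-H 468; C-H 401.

Let D be the C=O bond energy.
Σ(broken) = 2×D + 3×441 = 1323 + 2D
Σ(formed) = 3×401 + 1×349 + 3×468 = 2956
ΔH = Σ(broken) − Σ(formed) = (1323 + 2D) − (2956) = −1633 + 2D
Setting this equal to −67 kJ gives 2D = 1566, so D = 783 kJ/mol.

D(C=O) ≈ 783 kJ/mol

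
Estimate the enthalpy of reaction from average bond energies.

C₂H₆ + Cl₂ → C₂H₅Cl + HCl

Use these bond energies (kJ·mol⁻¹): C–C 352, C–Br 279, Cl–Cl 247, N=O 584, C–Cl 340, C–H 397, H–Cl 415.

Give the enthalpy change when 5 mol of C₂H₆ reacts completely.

ΔH = −555 kJ

Bonds broken (reactants):
  C–C: 1 × 352 = 352
  C–H: 6 × 397 = 2382
  Cl–Cl: 1 × 247 = 247
  Σ(broken) = 2981 kJ
Bonds formed (products):
  C–C: 1 × 352 = 352
  C–Cl: 1 × 340 = 340
  C–H: 5 × 397 = 1985
  H–Cl: 1 × 415 = 415
  Σ(formed) = 3092 kJ
ΔH = Σ(broken) − Σ(formed) = 2981 − 3092 = −111 kJ
For 5× the reaction as written: 5 × (−111) = −555 kJ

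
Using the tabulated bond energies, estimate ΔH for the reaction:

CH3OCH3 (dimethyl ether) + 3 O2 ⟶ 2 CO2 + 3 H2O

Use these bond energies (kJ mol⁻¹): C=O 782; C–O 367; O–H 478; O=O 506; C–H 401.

ΔH ≈ −1338 kJ

Bonds broken (reactants):
  C–H: 6 × 401 = 2406
  C–O: 2 × 367 = 734
  O=O: 3 × 506 = 1518
  Σ(broken) = 4658 kJ
Bonds formed (products):
  C=O: 4 × 782 = 3128
  O–H: 6 × 478 = 2868
  Σ(formed) = 5996 kJ
ΔH = Σ(broken) − Σ(formed) = 4658 − 5996 = −1338 kJ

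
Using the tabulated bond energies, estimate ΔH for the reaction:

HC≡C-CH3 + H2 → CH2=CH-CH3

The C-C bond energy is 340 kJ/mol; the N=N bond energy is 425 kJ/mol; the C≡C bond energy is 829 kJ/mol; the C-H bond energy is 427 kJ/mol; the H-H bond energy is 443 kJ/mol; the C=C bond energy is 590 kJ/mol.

Bonds broken (reactants):
  C≡C: 1 × 829 = 829
  C-C: 1 × 340 = 340
  C-H: 4 × 427 = 1708
  H-H: 1 × 443 = 443
  Σ(broken) = 3320 kJ
Bonds formed (products):
  C-C: 1 × 340 = 340
  C-H: 6 × 427 = 2562
  C=C: 1 × 590 = 590
  Σ(formed) = 3492 kJ
ΔH = Σ(broken) − Σ(formed) = 3320 − 3492 = −172 kJ

ΔH ≈ −172 kJ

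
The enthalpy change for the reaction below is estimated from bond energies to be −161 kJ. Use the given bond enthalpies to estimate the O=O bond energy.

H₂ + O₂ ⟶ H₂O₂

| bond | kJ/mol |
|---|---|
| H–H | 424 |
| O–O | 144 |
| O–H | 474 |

D(O=O) ≈ 507 kJ/mol

Let D be the O=O bond energy.
Σ(broken) = 1×424 + 1×D = 424 + D
Σ(formed) = 2×474 + 1×144 = 1092
ΔH = Σ(broken) − Σ(formed) = (424 + D) − (1092) = −668 + D
Setting this equal to −161 kJ gives D = 507 kJ/mol.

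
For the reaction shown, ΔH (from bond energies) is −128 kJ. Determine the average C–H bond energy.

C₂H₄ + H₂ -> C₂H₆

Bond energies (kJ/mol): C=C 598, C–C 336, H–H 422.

D(C–H) ≈ 406 kJ/mol

Let D be the C–H bond energy.
Σ(broken) = 4×D + 1×598 + 1×422 = 1020 + 4D
Σ(formed) = 1×336 + 6×D = 336 + 6D
ΔH = Σ(broken) − Σ(formed) = (1020 + 4D) − (336 + 6D) = +684 − 2D
Setting this equal to −128 kJ gives 2D = 812, so D = 406 kJ/mol.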